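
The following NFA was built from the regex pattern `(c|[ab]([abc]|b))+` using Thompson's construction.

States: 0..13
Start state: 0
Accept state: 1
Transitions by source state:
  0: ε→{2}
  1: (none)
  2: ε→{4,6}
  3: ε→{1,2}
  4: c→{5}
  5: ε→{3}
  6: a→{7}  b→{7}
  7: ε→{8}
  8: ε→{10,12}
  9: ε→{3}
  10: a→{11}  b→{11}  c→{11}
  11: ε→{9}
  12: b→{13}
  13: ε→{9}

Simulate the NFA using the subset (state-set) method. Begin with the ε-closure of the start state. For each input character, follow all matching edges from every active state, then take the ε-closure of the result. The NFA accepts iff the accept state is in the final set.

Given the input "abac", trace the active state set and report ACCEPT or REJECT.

Answer: ACCEPT

Derivation:
initial (ε-close {0}): {0,2,4,6}
'a' @ 1: {7,8,10,12}
'b' @ 2: {1,2,3,4,6,9,11,13}  [accepting]
'a' @ 3: {7,8,10,12}
'c' @ 4: {1,2,3,4,6,9,11}  [accepting]
final: {1,2,3,4,6,9,11}; accept 1 in set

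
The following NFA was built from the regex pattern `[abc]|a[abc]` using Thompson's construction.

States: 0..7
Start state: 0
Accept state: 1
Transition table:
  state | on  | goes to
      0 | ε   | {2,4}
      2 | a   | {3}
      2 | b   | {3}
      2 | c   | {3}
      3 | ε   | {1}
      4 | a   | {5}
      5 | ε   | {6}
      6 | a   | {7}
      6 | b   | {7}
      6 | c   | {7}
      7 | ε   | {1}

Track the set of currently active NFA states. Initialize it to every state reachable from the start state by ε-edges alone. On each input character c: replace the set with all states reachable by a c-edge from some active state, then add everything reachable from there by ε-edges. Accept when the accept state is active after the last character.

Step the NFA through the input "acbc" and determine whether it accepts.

S₀ = ε-closure({0}) = {0,2,4}
'a' @ 1: {1,3,5,6}  (accept∈set)
'c' @ 2: {1,7}  (accept∈set)
'b' @ 3: {}  — dead — no transitions
rest 'c' ignored (set empty)
after full input: {}  (accept=1 not in)

Answer: REJECT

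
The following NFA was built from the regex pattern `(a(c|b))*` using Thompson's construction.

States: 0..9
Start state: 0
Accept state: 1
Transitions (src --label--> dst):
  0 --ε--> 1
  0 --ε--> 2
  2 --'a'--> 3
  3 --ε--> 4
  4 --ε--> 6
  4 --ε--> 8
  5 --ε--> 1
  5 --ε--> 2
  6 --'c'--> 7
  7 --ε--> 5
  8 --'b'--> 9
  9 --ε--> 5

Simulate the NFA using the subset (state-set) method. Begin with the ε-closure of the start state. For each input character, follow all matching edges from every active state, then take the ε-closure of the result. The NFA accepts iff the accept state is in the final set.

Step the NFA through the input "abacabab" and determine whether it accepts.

Answer: ACCEPT

Steps:
start: ε-closure({0}) = {0,1,2}
'a' @ 1: {3,4,6,8}
'b' @ 2: {1,2,5,9}  ✓accept
'a' @ 3: {3,4,6,8}
'c' @ 4: {1,2,5,7}  ✓accept
'a' @ 5: {3,4,6,8}
'b' @ 6: {1,2,5,9}  ✓accept
'a' @ 7: {3,4,6,8}
'b' @ 8: {1,2,5,9}  ✓accept
final: {1,2,5,9}; accept 1 in set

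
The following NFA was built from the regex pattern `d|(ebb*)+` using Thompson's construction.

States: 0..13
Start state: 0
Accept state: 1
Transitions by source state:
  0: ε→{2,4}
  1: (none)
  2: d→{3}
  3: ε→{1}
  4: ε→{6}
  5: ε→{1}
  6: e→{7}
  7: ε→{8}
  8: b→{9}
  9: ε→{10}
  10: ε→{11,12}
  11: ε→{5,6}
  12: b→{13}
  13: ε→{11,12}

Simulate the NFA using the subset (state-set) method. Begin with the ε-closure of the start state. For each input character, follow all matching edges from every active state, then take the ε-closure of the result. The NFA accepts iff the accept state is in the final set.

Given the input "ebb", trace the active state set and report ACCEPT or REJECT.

Answer: ACCEPT

Steps:
start: ε-closure({0}) = {0,2,4,6}
'e' @ 1: {7,8}
'b' @ 2: {1,5,6,9,10,11,12}  ✓accept
'b' @ 3: {1,5,6,11,12,13}  ✓accept
end set {1,5,6,11,12,13} — state 1 in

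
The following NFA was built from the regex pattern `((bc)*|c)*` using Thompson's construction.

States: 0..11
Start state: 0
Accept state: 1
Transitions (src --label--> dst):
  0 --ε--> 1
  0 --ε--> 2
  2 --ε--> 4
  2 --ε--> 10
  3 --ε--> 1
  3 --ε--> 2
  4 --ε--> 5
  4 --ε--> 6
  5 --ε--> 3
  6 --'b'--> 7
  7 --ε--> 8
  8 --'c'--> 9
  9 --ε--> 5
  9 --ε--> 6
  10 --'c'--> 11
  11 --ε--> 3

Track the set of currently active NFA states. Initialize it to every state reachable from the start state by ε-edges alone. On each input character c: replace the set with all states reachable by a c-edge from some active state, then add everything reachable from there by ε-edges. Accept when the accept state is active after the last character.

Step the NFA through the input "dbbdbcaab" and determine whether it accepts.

Answer: REJECT

Steps:
start: ε-closure({0}) = {0,1,2,3,4,5,6,10}
'd' @ 1: {}  — dead — no transitions
rest 'bbdbcaab' ignored (set empty)
end set {} — state 1 not in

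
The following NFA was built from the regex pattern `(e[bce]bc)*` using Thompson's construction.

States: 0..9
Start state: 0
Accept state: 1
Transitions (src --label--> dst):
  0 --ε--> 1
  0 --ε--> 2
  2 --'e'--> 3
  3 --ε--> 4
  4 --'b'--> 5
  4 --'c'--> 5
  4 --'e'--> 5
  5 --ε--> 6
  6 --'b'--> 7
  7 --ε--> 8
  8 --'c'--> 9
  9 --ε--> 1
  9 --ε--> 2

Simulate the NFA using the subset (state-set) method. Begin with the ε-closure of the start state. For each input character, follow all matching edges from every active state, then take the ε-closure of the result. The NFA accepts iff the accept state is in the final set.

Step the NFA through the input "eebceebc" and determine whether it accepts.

Answer: ACCEPT

Steps:
initial (ε-close {0}): {0,1,2}
'e' @ 1: {3,4}
'e' @ 2: {5,6}
'b' @ 3: {7,8}
'c' @ 4: {1,2,9}  (accept∈set)
'e' @ 5: {3,4}
'e' @ 6: {5,6}
'b' @ 7: {7,8}
'c' @ 8: {1,2,9}  (accept∈set)
end set {1,2,9} — state 1 in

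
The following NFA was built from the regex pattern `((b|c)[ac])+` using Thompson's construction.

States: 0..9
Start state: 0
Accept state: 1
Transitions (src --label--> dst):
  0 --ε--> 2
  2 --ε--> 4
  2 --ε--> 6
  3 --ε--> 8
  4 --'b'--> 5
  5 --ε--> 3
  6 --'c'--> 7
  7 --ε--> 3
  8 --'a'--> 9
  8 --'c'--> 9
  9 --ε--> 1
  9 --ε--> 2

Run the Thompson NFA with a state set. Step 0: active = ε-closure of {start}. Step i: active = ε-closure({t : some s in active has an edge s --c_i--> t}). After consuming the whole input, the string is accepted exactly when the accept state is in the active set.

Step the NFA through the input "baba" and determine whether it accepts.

S₀ = ε-closure({0}) = {0,2,4,6}
'b' @ 1: {3,5,8}
'a' @ 2: {1,2,4,6,9}  (accept∈set)
'b' @ 3: {3,5,8}
'a' @ 4: {1,2,4,6,9}  (accept∈set)
after full input: {1,2,4,6,9}  (accept=1 in)

Answer: ACCEPT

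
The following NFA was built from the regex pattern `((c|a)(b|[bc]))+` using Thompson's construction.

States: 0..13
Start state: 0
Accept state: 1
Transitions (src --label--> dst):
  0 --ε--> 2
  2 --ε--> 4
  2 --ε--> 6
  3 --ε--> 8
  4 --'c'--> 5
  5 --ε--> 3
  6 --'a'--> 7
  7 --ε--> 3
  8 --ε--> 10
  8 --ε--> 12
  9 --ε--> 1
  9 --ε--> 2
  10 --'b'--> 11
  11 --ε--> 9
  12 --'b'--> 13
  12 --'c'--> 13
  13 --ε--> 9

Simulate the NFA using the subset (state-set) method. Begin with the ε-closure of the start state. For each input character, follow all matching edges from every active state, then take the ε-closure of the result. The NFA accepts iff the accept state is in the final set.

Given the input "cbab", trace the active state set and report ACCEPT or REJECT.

S₀ = ε-closure({0}) = {0,2,4,6}
'c' @ 1: {3,5,8,10,12}
'b' @ 2: {1,2,4,6,9,11,13}  [accepting]
'a' @ 3: {3,7,8,10,12}
'b' @ 4: {1,2,4,6,9,11,13}  [accepting]
after full input: {1,2,4,6,9,11,13}  (accept=1 in)

Answer: ACCEPT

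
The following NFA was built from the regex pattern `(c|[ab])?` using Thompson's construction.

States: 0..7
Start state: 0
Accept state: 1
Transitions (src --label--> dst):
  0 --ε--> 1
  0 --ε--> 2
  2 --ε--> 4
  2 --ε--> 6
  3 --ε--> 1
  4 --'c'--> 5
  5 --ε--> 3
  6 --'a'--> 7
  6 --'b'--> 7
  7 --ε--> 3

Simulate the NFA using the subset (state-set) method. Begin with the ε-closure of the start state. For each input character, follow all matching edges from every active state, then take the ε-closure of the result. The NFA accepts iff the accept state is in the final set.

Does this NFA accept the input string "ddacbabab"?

initial (ε-close {0}): {0,1,2,4,6}
'd' @ 1: {}  — dead — no transitions
rest 'dacbabab' ignored (set empty)
final: {}; accept 1 not in set

Answer: REJECT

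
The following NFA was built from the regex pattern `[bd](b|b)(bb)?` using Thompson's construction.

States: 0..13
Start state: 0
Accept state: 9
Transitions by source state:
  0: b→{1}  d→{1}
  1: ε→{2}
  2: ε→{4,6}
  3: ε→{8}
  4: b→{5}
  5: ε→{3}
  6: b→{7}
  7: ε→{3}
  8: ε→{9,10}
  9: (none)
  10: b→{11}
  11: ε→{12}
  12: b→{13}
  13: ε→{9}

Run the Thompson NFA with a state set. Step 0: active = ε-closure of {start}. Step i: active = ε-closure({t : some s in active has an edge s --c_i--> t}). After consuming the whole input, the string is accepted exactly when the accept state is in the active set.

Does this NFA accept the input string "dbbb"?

initial (ε-close {0}): {0}
'd' @ 1: {1,2,4,6}
'b' @ 2: {3,5,7,8,9,10}  [accepting]
'b' @ 3: {11,12}
'b' @ 4: {9,13}  [accepting]
final: {9,13}; accept 9 in set

Answer: ACCEPT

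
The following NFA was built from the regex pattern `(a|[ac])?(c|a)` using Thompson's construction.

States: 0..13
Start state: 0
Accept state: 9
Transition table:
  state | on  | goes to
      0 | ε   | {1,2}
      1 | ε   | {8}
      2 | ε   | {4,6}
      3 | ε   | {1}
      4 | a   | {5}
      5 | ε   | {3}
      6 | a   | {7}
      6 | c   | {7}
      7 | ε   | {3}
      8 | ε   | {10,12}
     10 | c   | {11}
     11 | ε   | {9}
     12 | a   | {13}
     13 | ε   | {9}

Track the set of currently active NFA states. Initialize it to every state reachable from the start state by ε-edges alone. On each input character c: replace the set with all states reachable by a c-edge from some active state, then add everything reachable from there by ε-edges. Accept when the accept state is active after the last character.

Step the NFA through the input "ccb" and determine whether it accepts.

start: ε-closure({0}) = {0,1,2,4,6,8,10,12}
'c' @ 1: {1,3,7,8,9,10,11,12}  ✓accept
'c' @ 2: {9,11}  ✓accept
'b' @ 3: {}  — state set empty
final: {}; accept 9 not in set

Answer: REJECT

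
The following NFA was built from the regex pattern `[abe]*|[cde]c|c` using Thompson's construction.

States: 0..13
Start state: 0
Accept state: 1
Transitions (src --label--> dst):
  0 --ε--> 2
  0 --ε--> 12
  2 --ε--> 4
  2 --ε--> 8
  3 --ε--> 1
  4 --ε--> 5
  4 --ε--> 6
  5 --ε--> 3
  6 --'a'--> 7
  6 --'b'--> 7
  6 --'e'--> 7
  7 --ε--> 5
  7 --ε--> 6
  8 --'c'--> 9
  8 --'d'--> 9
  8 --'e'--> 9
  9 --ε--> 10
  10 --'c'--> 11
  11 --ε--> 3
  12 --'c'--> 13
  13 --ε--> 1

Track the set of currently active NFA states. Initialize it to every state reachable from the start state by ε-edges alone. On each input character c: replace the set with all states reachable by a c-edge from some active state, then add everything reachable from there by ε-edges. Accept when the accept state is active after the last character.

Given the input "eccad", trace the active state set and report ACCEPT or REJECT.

Answer: REJECT

Steps:
start: ε-closure({0}) = {0,1,2,3,4,5,6,8,12}
'e' @ 1: {1,3,5,6,7,9,10}  [accepting]
'c' @ 2: {1,3,11}  [accepting]
'c' @ 3: {}  — no active states
rest 'ad' ignored (set empty)
after full input: {}  (accept=1 not in)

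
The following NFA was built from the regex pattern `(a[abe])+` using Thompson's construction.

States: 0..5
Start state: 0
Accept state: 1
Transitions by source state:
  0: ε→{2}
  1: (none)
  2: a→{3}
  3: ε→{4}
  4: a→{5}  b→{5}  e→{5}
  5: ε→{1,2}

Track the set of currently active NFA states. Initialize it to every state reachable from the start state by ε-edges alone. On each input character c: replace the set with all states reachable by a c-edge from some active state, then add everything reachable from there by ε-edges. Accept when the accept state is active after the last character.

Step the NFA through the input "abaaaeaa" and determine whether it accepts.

Answer: ACCEPT

Derivation:
S₀ = ε-closure({0}) = {0,2}
'a' @ 1: {3,4}
'b' @ 2: {1,2,5}  (accept∈set)
'a' @ 3: {3,4}
'a' @ 4: {1,2,5}  (accept∈set)
'a' @ 5: {3,4}
'e' @ 6: {1,2,5}  (accept∈set)
'a' @ 7: {3,4}
'a' @ 8: {1,2,5}  (accept∈set)
after full input: {1,2,5}  (accept=1 in)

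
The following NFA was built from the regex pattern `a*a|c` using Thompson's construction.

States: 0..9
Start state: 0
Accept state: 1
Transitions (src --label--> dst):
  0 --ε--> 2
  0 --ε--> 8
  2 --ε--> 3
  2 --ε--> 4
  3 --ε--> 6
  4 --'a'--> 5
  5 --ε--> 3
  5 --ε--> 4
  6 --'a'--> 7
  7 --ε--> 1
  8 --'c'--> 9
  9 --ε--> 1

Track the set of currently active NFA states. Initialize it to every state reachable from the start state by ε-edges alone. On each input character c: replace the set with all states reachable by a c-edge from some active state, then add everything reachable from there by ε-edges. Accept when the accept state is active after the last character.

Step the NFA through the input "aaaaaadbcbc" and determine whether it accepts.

Answer: REJECT

Trace:
S₀ = ε-closure({0}) = {0,2,3,4,6,8}
'a' @ 1: {1,3,4,5,6,7}  (accept∈set)
'a' @ 2: {1,3,4,5,6,7}  (accept∈set)
'a' @ 3: {1,3,4,5,6,7}  (accept∈set)
'a' @ 4: {1,3,4,5,6,7}  (accept∈set)
'a' @ 5: {1,3,4,5,6,7}  (accept∈set)
'a' @ 6: {1,3,4,5,6,7}  (accept∈set)
'd' @ 7: {}  — no active states
rest 'bcbc' ignored (set empty)
final: {}; accept 1 not in set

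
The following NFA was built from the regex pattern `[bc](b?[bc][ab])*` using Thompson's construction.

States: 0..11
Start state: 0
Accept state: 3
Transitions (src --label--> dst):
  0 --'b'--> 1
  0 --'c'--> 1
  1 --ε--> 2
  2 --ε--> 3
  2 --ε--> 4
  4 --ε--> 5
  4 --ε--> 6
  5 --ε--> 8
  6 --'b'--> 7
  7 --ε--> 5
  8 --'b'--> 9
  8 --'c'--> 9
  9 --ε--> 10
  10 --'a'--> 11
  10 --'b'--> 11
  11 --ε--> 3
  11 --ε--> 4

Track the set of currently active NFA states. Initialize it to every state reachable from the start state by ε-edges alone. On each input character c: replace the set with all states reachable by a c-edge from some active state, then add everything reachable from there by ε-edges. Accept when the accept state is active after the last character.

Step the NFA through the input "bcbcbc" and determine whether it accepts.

Answer: REJECT

Derivation:
S₀ = ε-closure({0}) = {0}
'b' @ 1: {1,2,3,4,5,6,8}  [accepting]
'c' @ 2: {9,10}
'b' @ 3: {3,4,5,6,8,11}  [accepting]
'c' @ 4: {9,10}
'b' @ 5: {3,4,5,6,8,11}  [accepting]
'c' @ 6: {9,10}
end set {9,10} — state 3 not in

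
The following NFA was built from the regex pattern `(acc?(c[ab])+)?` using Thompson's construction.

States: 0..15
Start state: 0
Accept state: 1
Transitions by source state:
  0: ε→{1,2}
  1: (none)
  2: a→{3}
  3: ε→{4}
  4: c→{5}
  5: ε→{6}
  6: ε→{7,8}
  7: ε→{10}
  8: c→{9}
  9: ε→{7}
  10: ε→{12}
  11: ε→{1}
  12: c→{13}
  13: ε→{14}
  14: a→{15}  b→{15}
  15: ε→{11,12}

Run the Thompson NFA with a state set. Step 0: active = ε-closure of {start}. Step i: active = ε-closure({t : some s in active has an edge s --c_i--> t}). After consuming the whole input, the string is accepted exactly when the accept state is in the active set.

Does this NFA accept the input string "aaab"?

initial (ε-close {0}): {0,1,2}
'a' @ 1: {3,4}
'a' @ 2: {}  — state set empty
rest 'ab' ignored (set empty)
after full input: {}  (accept=1 not in)

Answer: REJECT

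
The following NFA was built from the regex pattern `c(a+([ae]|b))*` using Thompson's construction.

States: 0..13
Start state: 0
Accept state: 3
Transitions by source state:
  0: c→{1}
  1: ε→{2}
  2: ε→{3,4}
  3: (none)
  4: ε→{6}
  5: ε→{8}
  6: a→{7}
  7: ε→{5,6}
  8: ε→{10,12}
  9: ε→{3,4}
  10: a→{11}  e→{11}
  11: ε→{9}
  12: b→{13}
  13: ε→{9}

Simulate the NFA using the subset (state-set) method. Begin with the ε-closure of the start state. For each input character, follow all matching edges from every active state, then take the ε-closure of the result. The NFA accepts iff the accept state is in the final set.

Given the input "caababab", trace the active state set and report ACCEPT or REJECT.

start: ε-closure({0}) = {0}
'c' @ 1: {1,2,3,4,6}  [accepting]
'a' @ 2: {5,6,7,8,10,12}
'a' @ 3: {3,4,5,6,7,8,9,10,11,12}  [accepting]
'b' @ 4: {3,4,6,9,13}  [accepting]
'a' @ 5: {5,6,7,8,10,12}
'b' @ 6: {3,4,6,9,13}  [accepting]
'a' @ 7: {5,6,7,8,10,12}
'b' @ 8: {3,4,6,9,13}  [accepting]
end set {3,4,6,9,13} — state 3 in

Answer: ACCEPT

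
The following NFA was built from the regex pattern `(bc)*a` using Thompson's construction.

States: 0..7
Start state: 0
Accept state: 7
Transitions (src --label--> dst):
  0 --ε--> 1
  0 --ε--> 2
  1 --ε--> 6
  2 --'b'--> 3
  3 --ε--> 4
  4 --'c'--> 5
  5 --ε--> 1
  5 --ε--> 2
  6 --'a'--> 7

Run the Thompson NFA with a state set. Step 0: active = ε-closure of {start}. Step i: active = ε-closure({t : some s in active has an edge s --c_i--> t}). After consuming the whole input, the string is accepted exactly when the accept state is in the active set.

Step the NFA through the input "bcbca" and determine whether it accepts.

initial (ε-close {0}): {0,1,2,6}
'b' @ 1: {3,4}
'c' @ 2: {1,2,5,6}
'b' @ 3: {3,4}
'c' @ 4: {1,2,5,6}
'a' @ 5: {7}  [accepting]
end set {7} — state 7 in

Answer: ACCEPT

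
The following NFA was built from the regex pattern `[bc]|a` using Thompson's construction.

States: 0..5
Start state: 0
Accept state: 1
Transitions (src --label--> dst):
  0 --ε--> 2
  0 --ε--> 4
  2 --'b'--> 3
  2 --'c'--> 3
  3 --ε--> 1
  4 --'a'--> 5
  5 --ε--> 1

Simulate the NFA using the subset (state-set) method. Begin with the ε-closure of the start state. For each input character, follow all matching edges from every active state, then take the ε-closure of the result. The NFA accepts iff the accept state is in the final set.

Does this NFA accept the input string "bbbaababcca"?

initial (ε-close {0}): {0,2,4}
'b' @ 1: {1,3}  (accept∈set)
'b' @ 2: {}  — state set empty
rest 'baababcca' ignored (set empty)
final: {}; accept 1 not in set

Answer: REJECT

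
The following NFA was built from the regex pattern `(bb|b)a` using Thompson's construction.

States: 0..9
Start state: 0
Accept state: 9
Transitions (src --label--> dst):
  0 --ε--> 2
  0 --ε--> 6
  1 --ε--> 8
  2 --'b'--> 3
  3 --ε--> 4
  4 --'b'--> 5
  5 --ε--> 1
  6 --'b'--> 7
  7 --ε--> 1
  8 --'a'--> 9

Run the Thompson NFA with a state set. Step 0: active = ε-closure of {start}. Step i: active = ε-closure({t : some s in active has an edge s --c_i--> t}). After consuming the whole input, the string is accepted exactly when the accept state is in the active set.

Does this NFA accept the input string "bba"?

Answer: ACCEPT

Steps:
initial (ε-close {0}): {0,2,6}
'b' @ 1: {1,3,4,7,8}
'b' @ 2: {1,5,8}
'a' @ 3: {9}  (accept∈set)
final: {9}; accept 9 in set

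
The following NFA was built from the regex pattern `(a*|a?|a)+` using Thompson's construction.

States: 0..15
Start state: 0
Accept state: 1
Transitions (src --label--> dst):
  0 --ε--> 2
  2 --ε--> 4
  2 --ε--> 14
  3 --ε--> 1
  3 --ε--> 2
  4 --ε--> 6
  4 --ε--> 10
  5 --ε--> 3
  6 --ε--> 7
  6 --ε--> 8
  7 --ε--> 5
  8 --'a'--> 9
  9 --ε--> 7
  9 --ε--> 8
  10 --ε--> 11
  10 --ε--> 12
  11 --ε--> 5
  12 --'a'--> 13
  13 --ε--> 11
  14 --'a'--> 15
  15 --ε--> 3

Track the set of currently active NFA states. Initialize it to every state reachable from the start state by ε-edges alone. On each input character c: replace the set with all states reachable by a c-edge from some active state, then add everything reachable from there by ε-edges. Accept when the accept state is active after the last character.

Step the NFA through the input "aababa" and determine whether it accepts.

Answer: REJECT

Derivation:
S₀ = ε-closure({0}) = {0,1,2,3,4,5,6,7,8,10,11,12,14}
'a' @ 1: {1,2,3,4,5,6,7,8,9,10,11,12,13,14,15}  ✓accept
'a' @ 2: {1,2,3,4,5,6,7,8,9,10,11,12,13,14,15}  ✓accept
'b' @ 3: {}  — no active states
rest 'aba' ignored (set empty)
final: {}; accept 1 not in set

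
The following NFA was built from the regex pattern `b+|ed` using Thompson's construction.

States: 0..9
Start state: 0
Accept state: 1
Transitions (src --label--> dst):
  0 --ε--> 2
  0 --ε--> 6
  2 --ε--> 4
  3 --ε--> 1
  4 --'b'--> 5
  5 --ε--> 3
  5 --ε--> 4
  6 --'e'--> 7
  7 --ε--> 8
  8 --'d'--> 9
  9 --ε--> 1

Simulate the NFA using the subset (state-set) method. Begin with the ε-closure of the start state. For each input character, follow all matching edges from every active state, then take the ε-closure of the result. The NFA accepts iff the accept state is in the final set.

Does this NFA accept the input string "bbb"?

Answer: ACCEPT

Steps:
start: ε-closure({0}) = {0,2,4,6}
'b' @ 1: {1,3,4,5}  (accept∈set)
'b' @ 2: {1,3,4,5}  (accept∈set)
'b' @ 3: {1,3,4,5}  (accept∈set)
final: {1,3,4,5}; accept 1 in set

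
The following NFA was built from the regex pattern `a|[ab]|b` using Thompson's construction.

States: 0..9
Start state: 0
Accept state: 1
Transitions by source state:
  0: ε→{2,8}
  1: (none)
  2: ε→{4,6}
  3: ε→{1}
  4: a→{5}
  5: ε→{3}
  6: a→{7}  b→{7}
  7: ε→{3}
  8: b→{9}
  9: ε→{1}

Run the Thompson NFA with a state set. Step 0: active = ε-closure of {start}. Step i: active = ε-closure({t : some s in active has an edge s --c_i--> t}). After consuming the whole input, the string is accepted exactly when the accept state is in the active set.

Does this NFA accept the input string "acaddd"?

start: ε-closure({0}) = {0,2,4,6,8}
'a' @ 1: {1,3,5,7}  ✓accept
'c' @ 2: {}  — no active states
rest 'addd' ignored (set empty)
final: {}; accept 1 not in set

Answer: REJECT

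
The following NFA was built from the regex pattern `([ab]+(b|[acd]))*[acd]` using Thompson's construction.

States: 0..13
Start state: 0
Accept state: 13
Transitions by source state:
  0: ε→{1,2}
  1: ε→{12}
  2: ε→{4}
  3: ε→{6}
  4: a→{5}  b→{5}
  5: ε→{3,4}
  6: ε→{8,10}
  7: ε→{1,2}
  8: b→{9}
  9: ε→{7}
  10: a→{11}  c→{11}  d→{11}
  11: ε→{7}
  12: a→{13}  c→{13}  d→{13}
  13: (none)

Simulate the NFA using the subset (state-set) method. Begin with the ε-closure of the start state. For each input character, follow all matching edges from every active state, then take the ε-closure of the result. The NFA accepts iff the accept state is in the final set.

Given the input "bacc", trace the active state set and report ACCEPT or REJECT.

initial (ε-close {0}): {0,1,2,4,12}
'b' @ 1: {3,4,5,6,8,10}
'a' @ 2: {1,2,3,4,5,6,7,8,10,11,12}
'c' @ 3: {1,2,4,7,11,12,13}  (accept∈set)
'c' @ 4: {13}  (accept∈set)
final: {13}; accept 13 in set

Answer: ACCEPT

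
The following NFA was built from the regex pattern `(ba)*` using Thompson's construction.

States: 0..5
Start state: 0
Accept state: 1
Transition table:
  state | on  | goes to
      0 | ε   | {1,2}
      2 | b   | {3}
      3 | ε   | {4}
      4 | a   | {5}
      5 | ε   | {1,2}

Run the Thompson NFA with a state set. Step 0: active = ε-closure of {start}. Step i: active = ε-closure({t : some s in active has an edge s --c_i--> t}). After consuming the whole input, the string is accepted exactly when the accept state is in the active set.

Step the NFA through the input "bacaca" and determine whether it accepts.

start: ε-closure({0}) = {0,1,2}
'b' @ 1: {3,4}
'a' @ 2: {1,2,5}  (accept∈set)
'c' @ 3: {}  — no active states
rest 'aca' ignored (set empty)
end set {} — state 1 not in

Answer: REJECT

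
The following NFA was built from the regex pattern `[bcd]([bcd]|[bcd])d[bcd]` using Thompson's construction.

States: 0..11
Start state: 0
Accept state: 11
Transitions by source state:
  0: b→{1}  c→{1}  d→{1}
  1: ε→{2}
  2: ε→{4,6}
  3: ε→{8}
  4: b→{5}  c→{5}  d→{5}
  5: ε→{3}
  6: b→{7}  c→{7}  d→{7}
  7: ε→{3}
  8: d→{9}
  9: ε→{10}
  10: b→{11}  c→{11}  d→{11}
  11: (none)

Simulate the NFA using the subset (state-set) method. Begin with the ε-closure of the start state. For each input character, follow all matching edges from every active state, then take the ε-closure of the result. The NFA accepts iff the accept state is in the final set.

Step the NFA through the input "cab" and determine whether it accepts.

Answer: REJECT

Steps:
start: ε-closure({0}) = {0}
'c' @ 1: {1,2,4,6}
'a' @ 2: {}  — dead — no transitions
rest 'b' ignored (set empty)
end set {} — state 11 not in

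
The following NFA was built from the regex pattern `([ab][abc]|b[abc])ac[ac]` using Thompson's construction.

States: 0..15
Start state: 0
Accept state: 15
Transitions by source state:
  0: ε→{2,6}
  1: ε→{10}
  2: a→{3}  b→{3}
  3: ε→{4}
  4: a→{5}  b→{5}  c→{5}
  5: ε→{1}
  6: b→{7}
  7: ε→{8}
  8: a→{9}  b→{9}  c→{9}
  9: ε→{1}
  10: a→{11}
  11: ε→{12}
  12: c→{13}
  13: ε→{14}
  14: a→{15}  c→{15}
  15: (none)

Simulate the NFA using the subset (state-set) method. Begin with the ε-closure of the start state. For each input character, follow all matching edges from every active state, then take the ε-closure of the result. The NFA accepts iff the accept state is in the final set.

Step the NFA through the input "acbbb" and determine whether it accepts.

start: ε-closure({0}) = {0,2,6}
'a' @ 1: {3,4}
'c' @ 2: {1,5,10}
'b' @ 3: {}  — no active states
rest 'bb' ignored (set empty)
final: {}; accept 15 not in set

Answer: REJECT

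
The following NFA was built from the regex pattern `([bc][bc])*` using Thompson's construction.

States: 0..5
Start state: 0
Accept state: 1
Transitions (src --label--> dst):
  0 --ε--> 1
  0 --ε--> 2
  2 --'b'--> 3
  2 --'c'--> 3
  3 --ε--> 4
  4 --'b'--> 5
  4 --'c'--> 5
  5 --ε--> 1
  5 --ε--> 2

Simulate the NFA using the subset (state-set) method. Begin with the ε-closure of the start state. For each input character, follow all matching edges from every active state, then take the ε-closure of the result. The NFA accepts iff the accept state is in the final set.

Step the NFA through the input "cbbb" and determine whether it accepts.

start: ε-closure({0}) = {0,1,2}
'c' @ 1: {3,4}
'b' @ 2: {1,2,5}  (accept∈set)
'b' @ 3: {3,4}
'b' @ 4: {1,2,5}  (accept∈set)
after full input: {1,2,5}  (accept=1 in)

Answer: ACCEPT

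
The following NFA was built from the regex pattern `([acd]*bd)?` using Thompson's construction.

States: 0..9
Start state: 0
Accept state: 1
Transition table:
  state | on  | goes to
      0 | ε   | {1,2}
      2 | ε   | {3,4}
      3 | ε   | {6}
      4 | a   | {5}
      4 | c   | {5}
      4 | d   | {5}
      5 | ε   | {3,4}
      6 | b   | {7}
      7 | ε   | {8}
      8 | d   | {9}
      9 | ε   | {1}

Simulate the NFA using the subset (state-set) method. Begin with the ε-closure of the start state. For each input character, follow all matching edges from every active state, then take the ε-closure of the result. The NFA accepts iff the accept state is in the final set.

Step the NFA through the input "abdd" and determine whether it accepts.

Answer: REJECT

Derivation:
start: ε-closure({0}) = {0,1,2,3,4,6}
'a' @ 1: {3,4,5,6}
'b' @ 2: {7,8}
'd' @ 3: {1,9}  (accept∈set)
'd' @ 4: {}  — dead — no transitions
final: {}; accept 1 not in set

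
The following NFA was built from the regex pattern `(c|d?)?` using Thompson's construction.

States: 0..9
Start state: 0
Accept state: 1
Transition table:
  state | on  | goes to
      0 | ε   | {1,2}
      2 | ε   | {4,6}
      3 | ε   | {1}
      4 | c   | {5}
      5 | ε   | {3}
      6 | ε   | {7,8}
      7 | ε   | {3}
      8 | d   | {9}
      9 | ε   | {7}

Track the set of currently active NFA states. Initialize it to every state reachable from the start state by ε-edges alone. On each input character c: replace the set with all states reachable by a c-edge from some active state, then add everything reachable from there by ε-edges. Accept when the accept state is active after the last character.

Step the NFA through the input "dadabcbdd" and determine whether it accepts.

Answer: REJECT

Steps:
start: ε-closure({0}) = {0,1,2,3,4,6,7,8}
'd' @ 1: {1,3,7,9}  ✓accept
'a' @ 2: {}  — dead — no transitions
rest 'dabcbdd' ignored (set empty)
end set {} — state 1 not in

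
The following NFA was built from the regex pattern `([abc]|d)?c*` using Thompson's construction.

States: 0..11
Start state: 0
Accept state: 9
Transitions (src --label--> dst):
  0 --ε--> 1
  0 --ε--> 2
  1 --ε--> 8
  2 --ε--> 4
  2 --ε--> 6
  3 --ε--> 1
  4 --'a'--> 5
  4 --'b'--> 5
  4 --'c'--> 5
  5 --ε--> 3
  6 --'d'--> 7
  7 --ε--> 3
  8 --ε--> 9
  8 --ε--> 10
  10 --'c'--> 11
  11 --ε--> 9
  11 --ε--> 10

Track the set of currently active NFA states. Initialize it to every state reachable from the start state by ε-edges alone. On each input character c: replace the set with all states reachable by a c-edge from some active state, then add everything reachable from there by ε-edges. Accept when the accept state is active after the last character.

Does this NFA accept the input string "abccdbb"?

Answer: REJECT

Steps:
start: ε-closure({0}) = {0,1,2,4,6,8,9,10}
'a' @ 1: {1,3,5,8,9,10}  [accepting]
'b' @ 2: {}  — no active states
rest 'ccdbb' ignored (set empty)
end set {} — state 9 not in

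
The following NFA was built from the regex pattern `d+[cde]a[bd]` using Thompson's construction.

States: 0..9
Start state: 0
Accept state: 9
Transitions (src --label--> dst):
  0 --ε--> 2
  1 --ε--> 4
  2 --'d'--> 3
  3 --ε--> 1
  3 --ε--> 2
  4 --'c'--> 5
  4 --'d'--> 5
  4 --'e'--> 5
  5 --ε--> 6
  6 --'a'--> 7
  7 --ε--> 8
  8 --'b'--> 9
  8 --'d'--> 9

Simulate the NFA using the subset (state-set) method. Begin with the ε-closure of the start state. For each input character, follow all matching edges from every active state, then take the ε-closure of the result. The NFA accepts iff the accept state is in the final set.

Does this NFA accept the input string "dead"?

Answer: ACCEPT

Steps:
start: ε-closure({0}) = {0,2}
'd' @ 1: {1,2,3,4}
'e' @ 2: {5,6}
'a' @ 3: {7,8}
'd' @ 4: {9}  (accept∈set)
after full input: {9}  (accept=9 in)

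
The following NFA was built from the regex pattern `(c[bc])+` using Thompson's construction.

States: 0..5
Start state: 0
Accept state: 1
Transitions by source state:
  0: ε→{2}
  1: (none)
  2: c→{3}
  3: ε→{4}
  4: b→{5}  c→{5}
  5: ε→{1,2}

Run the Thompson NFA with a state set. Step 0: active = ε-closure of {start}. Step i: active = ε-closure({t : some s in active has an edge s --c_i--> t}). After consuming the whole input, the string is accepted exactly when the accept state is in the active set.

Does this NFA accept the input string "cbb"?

Answer: REJECT

Steps:
start: ε-closure({0}) = {0,2}
'c' @ 1: {3,4}
'b' @ 2: {1,2,5}  (accept∈set)
'b' @ 3: {}  — no active states
after full input: {}  (accept=1 not in)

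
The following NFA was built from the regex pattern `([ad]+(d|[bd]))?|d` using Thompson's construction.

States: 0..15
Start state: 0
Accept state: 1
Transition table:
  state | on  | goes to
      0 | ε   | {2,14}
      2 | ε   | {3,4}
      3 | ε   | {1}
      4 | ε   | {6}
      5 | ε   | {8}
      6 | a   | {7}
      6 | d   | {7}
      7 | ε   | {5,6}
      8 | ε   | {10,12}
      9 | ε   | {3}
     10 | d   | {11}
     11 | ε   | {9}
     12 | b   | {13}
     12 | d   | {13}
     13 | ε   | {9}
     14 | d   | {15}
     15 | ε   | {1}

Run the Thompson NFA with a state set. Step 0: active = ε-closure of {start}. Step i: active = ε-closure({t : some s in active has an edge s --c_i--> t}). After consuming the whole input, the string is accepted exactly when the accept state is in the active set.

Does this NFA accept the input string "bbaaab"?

Answer: REJECT

Derivation:
initial (ε-close {0}): {0,1,2,3,4,6,14}
'b' @ 1: {}  — dead — no transitions
rest 'baaab' ignored (set empty)
end set {} — state 1 not in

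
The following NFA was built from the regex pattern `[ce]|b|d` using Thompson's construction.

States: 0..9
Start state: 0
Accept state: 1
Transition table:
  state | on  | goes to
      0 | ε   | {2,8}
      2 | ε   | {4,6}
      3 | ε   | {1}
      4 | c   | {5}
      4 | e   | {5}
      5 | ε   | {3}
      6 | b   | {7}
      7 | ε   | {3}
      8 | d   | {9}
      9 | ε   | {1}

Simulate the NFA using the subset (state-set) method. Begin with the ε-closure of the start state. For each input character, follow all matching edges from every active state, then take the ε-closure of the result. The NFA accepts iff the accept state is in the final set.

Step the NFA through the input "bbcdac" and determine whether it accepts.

Answer: REJECT

Trace:
initial (ε-close {0}): {0,2,4,6,8}
'b' @ 1: {1,3,7}  [accepting]
'b' @ 2: {}  — dead — no transitions
rest 'cdac' ignored (set empty)
final: {}; accept 1 not in set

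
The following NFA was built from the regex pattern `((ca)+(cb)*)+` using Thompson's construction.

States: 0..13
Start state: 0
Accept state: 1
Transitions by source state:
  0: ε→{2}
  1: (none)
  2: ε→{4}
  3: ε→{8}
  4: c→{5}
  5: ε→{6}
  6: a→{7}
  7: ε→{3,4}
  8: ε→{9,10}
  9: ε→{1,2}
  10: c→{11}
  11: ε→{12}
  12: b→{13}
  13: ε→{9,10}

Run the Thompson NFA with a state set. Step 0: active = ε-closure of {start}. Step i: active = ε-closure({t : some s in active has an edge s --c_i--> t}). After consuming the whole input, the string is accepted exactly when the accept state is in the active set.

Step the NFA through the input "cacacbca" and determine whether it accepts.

Answer: ACCEPT

Trace:
start: ε-closure({0}) = {0,2,4}
'c' @ 1: {5,6}
'a' @ 2: {1,2,3,4,7,8,9,10}  (accept∈set)
'c' @ 3: {5,6,11,12}
'a' @ 4: {1,2,3,4,7,8,9,10}  (accept∈set)
'c' @ 5: {5,6,11,12}
'b' @ 6: {1,2,4,9,10,13}  (accept∈set)
'c' @ 7: {5,6,11,12}
'a' @ 8: {1,2,3,4,7,8,9,10}  (accept∈set)
end set {1,2,3,4,7,8,9,10} — state 1 in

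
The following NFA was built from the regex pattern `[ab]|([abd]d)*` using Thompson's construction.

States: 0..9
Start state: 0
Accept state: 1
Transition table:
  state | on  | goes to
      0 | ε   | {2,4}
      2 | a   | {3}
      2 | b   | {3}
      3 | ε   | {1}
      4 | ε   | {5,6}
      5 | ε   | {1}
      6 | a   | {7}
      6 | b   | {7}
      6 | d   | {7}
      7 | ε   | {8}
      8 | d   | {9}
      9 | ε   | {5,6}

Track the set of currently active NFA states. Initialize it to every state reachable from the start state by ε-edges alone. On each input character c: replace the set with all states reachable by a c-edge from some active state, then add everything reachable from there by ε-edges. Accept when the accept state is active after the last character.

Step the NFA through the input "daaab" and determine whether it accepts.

Answer: REJECT

Trace:
initial (ε-close {0}): {0,1,2,4,5,6}
'd' @ 1: {7,8}
'a' @ 2: {}  — no active states
rest 'aab' ignored (set empty)
final: {}; accept 1 not in set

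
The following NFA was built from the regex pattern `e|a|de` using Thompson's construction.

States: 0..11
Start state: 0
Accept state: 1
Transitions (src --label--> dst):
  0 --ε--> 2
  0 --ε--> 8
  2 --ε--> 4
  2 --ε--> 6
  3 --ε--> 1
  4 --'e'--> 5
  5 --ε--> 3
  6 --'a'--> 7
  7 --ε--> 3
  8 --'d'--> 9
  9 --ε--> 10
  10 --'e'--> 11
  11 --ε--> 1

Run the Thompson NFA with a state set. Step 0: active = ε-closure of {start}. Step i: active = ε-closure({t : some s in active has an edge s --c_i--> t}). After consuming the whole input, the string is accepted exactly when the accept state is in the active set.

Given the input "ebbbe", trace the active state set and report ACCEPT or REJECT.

S₀ = ε-closure({0}) = {0,2,4,6,8}
'e' @ 1: {1,3,5}  ✓accept
'b' @ 2: {}  — dead — no transitions
rest 'bbe' ignored (set empty)
after full input: {}  (accept=1 not in)

Answer: REJECT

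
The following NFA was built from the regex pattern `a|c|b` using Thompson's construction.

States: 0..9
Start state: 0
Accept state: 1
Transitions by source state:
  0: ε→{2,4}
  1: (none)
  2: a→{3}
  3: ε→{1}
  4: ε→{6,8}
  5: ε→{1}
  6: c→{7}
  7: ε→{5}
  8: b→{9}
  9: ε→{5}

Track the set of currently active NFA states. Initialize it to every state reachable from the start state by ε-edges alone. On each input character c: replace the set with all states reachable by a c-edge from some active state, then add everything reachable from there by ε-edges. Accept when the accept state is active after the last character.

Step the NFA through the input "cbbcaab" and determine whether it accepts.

Answer: REJECT

Steps:
start: ε-closure({0}) = {0,2,4,6,8}
'c' @ 1: {1,5,7}  [accepting]
'b' @ 2: {}  — no active states
rest 'bcaab' ignored (set empty)
after full input: {}  (accept=1 not in)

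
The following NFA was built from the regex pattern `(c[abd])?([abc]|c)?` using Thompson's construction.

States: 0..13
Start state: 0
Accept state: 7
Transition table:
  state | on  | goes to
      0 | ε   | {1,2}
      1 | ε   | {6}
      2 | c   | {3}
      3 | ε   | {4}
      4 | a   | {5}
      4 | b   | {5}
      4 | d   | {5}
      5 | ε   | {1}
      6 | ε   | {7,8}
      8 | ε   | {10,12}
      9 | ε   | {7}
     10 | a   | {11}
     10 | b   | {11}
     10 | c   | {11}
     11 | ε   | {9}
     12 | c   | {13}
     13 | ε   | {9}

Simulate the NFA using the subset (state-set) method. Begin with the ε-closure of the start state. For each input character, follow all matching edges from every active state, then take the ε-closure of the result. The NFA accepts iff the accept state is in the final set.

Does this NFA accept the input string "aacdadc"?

Answer: REJECT

Derivation:
initial (ε-close {0}): {0,1,2,6,7,8,10,12}
'a' @ 1: {7,9,11}  [accepting]
'a' @ 2: {}  — dead — no transitions
rest 'cdadc' ignored (set empty)
final: {}; accept 7 not in set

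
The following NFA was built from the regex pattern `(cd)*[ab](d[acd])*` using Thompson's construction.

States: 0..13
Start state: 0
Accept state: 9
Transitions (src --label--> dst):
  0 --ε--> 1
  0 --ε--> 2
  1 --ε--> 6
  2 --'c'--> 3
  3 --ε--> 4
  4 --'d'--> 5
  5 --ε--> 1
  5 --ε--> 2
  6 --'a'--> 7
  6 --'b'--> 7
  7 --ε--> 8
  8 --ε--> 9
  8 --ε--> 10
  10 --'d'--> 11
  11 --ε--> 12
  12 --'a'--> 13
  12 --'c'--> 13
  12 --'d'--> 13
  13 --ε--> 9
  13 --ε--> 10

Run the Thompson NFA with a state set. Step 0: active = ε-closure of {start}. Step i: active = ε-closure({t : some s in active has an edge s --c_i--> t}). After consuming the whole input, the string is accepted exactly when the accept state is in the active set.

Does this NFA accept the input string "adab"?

Answer: REJECT

Derivation:
S₀ = ε-closure({0}) = {0,1,2,6}
'a' @ 1: {7,8,9,10}  ✓accept
'd' @ 2: {11,12}
'a' @ 3: {9,10,13}  ✓accept
'b' @ 4: {}  — state set empty
after full input: {}  (accept=9 not in)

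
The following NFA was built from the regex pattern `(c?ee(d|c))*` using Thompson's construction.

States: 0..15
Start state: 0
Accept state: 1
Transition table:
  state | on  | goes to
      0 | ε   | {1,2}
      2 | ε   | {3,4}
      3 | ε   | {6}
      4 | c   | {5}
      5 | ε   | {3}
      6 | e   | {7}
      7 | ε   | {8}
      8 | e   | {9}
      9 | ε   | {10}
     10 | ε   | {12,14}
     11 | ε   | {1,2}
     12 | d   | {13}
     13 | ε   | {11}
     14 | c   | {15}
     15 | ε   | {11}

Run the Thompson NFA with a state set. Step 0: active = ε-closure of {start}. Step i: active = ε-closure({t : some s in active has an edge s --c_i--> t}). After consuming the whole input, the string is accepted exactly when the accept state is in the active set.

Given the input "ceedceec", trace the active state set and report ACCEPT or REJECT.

Answer: ACCEPT

Steps:
S₀ = ε-closure({0}) = {0,1,2,3,4,6}
'c' @ 1: {3,5,6}
'e' @ 2: {7,8}
'e' @ 3: {9,10,12,14}
'd' @ 4: {1,2,3,4,6,11,13}  [accepting]
'c' @ 5: {3,5,6}
'e' @ 6: {7,8}
'e' @ 7: {9,10,12,14}
'c' @ 8: {1,2,3,4,6,11,15}  [accepting]
final: {1,2,3,4,6,11,15}; accept 1 in set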